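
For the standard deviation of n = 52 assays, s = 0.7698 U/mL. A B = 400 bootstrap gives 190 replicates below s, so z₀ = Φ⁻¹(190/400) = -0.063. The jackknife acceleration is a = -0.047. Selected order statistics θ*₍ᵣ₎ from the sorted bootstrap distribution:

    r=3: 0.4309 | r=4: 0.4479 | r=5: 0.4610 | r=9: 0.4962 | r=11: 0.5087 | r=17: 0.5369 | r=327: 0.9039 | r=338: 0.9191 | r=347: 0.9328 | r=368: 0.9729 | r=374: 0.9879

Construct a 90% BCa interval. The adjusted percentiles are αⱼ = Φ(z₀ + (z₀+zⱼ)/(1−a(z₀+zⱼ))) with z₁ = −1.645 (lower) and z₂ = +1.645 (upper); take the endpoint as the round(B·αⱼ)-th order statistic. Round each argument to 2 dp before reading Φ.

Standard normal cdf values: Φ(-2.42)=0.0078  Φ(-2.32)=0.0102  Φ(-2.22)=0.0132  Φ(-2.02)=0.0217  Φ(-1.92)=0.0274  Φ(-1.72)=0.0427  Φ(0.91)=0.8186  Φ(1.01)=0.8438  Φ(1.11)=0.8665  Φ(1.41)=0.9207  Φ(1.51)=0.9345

Lower: z₀ + z₁ = -0.063 + (-1.645) = -1.708; 1 − a(z₀+z₁) = 1 − (-0.047)(-1.708) = 0.9197; argument = -0.063 + (-1.708)/0.9197 = -1.9201 → -1.92.
α₁ = Φ(-1.92) = 0.0274; rank = round(400 × 0.0274) = 11; θ*₍11₎ = 0.5087.
Upper: z₀ + z₂ = 1.582; 1 − a(z₀+z₂) = 1.0744; argument = 1.4095 → 1.41; α₂ = 0.9207; rank = 368; θ*₍368₎ = 0.9729.

(0.5087, 0.9729)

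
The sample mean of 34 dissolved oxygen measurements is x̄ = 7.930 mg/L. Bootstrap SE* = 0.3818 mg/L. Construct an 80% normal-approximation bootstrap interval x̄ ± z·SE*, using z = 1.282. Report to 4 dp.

(7.4405, 8.4195)

Margin = 1.282 × 0.3818 = 0.48947
Interval: 7.930 ± 0.48947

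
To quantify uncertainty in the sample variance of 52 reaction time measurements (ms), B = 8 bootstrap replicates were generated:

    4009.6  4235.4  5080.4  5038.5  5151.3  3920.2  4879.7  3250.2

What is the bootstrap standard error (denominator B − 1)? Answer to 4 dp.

SE* = 694.9063

Bootstrap SE is the standard deviation of the 8 replicate variances.
Mean of replicates: (4009.6 + 4235.4 + 5080.4 + 5038.5 + 5151.3 + 3920.2 + 4879.7 + 3250.2) / 8 = 35565.30000 / 8 = 4445.66250
Sum of squared deviations: (−436.06250)² + (−210.26250)² + (+634.73750)² + (+592.83750)² + (+705.63750)² + (−525.46250)² + (+434.03750)² + (−1195.46250)² = 3380263.07875
Variance = 3380263.07875 / 7 = 482894.72554
SE* = √482894.72554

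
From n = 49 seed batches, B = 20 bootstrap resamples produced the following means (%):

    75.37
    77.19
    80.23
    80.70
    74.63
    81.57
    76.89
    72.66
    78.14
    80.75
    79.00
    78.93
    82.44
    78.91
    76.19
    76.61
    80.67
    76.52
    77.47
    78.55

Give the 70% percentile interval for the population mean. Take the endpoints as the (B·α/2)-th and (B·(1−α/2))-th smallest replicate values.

(75.37, 80.70)

Sorted replicates: 72.66, 74.63, 75.37, 76.19, 76.52, 76.61, 76.89, 77.19, 77.47, 78.14, 78.55, 78.91, 78.93, 79.00, 80.23, 80.67, 80.70, 80.75, 81.57, 82.44
α = 0.30; lower rank = 20 × 0.150 = 3; upper rank = 20 × 0.850 = 17.
The 3rd smallest replicate is 75.37; the 17th is 80.70.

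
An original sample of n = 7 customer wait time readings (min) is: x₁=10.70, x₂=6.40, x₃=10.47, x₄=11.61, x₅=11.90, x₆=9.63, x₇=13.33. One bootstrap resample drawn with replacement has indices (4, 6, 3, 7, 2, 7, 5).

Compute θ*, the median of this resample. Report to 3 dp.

Resample values: 11.61, 9.63, 10.47, 13.33, 6.40, 13.33, 11.90.
Sorted: 6.40, 9.63, 10.47, 11.61, 11.90, 13.33, 13.33
Median = middle value = 11.610

θ* = 11.610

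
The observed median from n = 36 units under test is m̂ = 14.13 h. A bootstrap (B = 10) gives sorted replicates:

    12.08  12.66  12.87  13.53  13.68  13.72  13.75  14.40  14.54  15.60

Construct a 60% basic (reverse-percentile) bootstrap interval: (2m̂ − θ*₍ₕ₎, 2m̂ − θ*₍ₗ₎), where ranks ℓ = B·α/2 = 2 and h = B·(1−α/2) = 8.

(13.86, 15.60)

Percentile endpoints at ranks 2 and 8: θ*₍2₎ = 12.66, θ*₍8₎ = 14.40.
Basic interval reflects these around m̂:
  lower = 2 × 14.13 − 14.40 = 13.86
  upper = 2 × 14.13 − 12.66 = 15.60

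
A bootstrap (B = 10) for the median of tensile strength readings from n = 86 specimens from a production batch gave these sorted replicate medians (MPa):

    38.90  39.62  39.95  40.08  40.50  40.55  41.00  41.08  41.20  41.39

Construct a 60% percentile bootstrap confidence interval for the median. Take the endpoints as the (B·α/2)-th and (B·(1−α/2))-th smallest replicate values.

α = 0.40; lower rank = 10 × 0.200 = 2; upper rank = 10 × 0.800 = 8.
The 2nd smallest replicate is 39.62; the 8th is 41.08.

(39.62, 41.08)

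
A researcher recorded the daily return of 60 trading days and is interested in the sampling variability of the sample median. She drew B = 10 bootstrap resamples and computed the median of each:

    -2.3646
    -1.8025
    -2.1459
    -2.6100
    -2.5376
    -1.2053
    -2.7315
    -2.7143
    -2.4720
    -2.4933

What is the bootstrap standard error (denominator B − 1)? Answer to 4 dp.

SE* = 0.4773

Bootstrap SE is the standard deviation of the 10 replicate medians.
Mean of replicates: ((-2.3646) + (-1.8025) + (-2.1459) + (-2.6100) + (-2.5376) + (-1.2053) + (-2.7315) + (-2.7143) + (-2.4720) + (-2.4933)) / 10 = -23.07700 / 10 = -2.30770
Sum of squared deviations: (−0.05690)² + (+0.50520)² + (+0.16180)² + (−0.30230)² + (−0.22990)² + (+1.10240)² + (−0.42380)² + (−0.40660)² + (−0.16430)² + (−0.18560)² = 2.05054
Variance = 2.05054 / 9 = 0.22784
SE* = √0.22784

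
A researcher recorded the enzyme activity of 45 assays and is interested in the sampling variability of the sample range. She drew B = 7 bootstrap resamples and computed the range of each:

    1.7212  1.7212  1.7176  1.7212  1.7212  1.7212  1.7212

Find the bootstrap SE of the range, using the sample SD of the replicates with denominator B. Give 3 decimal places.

Bootstrap SE is the standard deviation of the 7 replicate ranges.
Mean of replicates: (1.7212 + 1.7212 + 1.7176 + 1.7212 + 1.7212 + 1.7212 + 1.7212) / 7 = 12.044800 / 7 = 1.720686
Sum of squared deviations: (+0.000514)² + (+0.000514)² + (−0.003086)² + (+0.000514)² + (+0.000514)² + (+0.000514)² + (+0.000514)² = 0.000011
Variance = 0.000011 / 7 = 0.000002
SE* = √0.000002

SE* = 0.001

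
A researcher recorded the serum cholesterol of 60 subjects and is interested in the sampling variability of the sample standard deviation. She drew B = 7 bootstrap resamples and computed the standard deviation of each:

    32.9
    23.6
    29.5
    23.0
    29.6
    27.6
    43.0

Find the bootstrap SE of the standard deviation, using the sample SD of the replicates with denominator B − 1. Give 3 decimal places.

Bootstrap SE is the standard deviation of the 7 replicate standard deviations.
Mean of replicates: (32.9 + 23.6 + 29.5 + 23.0 + 29.6 + 27.6 + 43.0) / 7 = 209.2000 / 7 = 29.8857
Sum of squared deviations: (+3.0143)² + (−6.2857)² + (−0.3857)² + (−6.8857)² + (−0.2857)² + (−2.2857)² + (+13.1143)² = 273.4486
Variance = 273.4486 / 6 = 45.5748
SE* = √45.5748

SE* = 6.751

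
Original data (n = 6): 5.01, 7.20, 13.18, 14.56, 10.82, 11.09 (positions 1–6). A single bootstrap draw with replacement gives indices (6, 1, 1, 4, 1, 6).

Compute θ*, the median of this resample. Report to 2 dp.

Resample values: 11.09, 5.01, 5.01, 14.56, 5.01, 11.09.
Sorted: 5.01, 5.01, 5.01, 11.09, 11.09, 14.56
Median = average of the two middle values = 8.05

θ* = 8.05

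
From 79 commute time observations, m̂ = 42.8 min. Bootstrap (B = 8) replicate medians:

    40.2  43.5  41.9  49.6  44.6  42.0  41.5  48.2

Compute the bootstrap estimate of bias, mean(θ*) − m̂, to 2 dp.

bias = +1.14

mean(θ*) = (40.2 + 43.5 + 41.9 + 49.6 + 44.6 + 42.0 + 41.5 + 48.2) / 8 = 43.938
bias = 43.938 − 42.8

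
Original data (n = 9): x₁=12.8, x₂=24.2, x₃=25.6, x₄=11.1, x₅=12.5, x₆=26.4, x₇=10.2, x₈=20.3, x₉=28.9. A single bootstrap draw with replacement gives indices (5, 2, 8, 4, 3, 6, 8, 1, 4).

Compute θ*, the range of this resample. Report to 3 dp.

Resample values: 12.5, 24.2, 20.3, 11.1, 25.6, 26.4, 20.3, 12.8, 11.1.
Range = 26.4 − 11.1 = 15.300

θ* = 15.300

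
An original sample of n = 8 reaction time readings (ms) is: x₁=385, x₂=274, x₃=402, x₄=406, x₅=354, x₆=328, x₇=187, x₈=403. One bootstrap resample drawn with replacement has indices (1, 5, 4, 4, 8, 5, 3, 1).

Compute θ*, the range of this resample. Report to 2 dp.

Resample values: 385, 354, 406, 406, 403, 354, 402, 385.
Range = 406 − 354 = 52.00

θ* = 52.00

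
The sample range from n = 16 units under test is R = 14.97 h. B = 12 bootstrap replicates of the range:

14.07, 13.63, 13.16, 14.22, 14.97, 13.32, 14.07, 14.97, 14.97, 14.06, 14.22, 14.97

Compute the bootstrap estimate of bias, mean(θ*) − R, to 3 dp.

bias = −0.751

mean(θ*) = (14.07 + 13.63 + 13.16 + 14.22 + 14.97 + 13.32 + 14.07 + 14.97 + 14.97 + 14.06 + 14.22 + 14.97) / 12 = 14.2192
bias = 14.2192 − 14.97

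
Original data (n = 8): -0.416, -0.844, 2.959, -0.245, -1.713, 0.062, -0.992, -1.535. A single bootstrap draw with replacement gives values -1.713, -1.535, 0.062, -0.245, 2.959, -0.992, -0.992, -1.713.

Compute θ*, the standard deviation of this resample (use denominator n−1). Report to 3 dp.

θ* = 1.551

Mean = -0.5211; sum of squared deviations = 16.8401
s² = 16.8401 / 7 = 2.4057
s = √2.4057 = 1.551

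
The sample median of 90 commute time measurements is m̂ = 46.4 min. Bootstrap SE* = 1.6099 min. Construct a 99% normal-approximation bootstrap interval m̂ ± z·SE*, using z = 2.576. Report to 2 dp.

Margin = 2.576 × 1.6099 = 4.147
Interval: 46.4 ± 4.147

(42.25, 50.55)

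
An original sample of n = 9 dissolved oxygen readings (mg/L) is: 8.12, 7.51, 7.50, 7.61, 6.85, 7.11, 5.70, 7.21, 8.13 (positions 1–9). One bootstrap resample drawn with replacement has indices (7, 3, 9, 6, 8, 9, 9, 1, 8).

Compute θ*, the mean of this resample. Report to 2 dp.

θ* = 7.47

Resample values: 5.70, 7.50, 8.13, 7.11, 7.21, 8.13, 8.13, 8.12, 7.21.
Mean = (5.70 + 7.50 + 8.13 + 7.11 + 7.21 + 8.13 + 8.13 + 8.12 + 7.21) / 9 = 67.240 / 9 = 7.47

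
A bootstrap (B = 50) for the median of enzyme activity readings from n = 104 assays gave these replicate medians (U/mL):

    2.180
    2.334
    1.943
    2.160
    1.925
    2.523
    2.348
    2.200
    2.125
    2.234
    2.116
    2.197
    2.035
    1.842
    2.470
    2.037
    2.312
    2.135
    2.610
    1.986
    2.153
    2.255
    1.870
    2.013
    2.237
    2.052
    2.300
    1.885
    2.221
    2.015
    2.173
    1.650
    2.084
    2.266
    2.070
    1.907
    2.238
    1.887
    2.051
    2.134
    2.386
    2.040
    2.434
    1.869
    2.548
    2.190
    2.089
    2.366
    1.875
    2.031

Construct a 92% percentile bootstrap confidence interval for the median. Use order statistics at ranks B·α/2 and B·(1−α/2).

Sorted replicates: 1.650, 1.842, 1.869, 1.870, 1.875, 1.885, 1.887, 1.907, 1.925, 1.943, 1.986, 2.013, 2.015, 2.031, 2.035, 2.037, 2.040, 2.051, 2.052, 2.070, 2.084, 2.089, 2.116, 2.125, 2.134, 2.135, 2.153, 2.160, 2.173, 2.180, 2.190, 2.197, 2.200, 2.221, 2.234, 2.237, 2.238, 2.255, 2.266, 2.300, 2.312, 2.334, 2.348, 2.366, 2.386, 2.434, 2.470, 2.523, 2.548, 2.610
α = 0.08; lower rank = 50 × 0.040 = 2; upper rank = 50 × 0.960 = 48.
The 2nd smallest replicate is 1.842; the 48th is 2.523.

(1.842, 2.523)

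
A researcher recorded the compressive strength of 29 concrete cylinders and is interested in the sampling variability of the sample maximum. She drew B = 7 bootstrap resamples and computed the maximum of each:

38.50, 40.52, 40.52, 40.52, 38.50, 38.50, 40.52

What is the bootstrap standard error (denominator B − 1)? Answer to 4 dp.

Bootstrap SE is the standard deviation of the 7 replicate maximums.
Mean of replicates: (38.50 + 40.52 + 40.52 + 40.52 + 38.50 + 38.50 + 40.52) / 7 = 277.58000 / 7 = 39.65429
Sum of squared deviations: (−1.15429)² + (+0.86571)² + (+0.86571)² + (+0.86571)² + (−1.15429)² + (−1.15429)² + (+0.86571)² = 6.99497
Variance = 6.99497 / 6 = 1.16583
SE* = √1.16583

SE* = 1.0797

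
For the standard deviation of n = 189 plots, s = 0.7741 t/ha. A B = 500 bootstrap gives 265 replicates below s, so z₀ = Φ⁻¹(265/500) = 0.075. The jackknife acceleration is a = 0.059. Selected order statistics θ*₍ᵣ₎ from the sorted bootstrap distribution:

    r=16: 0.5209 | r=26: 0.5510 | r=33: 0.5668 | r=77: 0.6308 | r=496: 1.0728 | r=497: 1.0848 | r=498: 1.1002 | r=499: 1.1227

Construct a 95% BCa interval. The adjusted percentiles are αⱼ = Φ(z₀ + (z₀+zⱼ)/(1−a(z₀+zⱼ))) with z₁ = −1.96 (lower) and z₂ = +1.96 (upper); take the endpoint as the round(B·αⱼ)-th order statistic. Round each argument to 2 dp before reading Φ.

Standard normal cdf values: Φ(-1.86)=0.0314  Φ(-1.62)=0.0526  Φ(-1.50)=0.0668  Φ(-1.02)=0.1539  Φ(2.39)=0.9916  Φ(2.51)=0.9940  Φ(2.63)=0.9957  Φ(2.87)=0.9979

Lower: z₀ + z₁ = 0.075 + (-1.960) = -1.885; 1 − a(z₀+z₁) = 1 − (0.059)(-1.885) = 1.1112; argument = 0.075 + (-1.885)/1.1112 = -1.6213 → -1.62.
α₁ = Φ(-1.62) = 0.0526; rank = round(500 × 0.0526) = 26; θ*₍26₎ = 0.5510.
Upper: z₀ + z₂ = 2.035; 1 − a(z₀+z₂) = 0.8799; argument = 2.3877 → 2.39; α₂ = 0.9916; rank = 496; θ*₍496₎ = 1.0728.

(0.5510, 1.0728)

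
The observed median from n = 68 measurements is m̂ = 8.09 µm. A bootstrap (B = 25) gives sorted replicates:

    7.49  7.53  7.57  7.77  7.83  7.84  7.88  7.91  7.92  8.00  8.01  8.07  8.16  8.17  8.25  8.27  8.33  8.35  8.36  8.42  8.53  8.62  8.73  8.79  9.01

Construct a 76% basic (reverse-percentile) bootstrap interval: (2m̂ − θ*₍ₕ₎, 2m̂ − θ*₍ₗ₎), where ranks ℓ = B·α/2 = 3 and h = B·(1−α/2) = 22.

Percentile endpoints at ranks 3 and 22: θ*₍3₎ = 7.57, θ*₍22₎ = 8.62.
Basic interval reflects these around m̂:
  lower = 2 × 8.09 − 8.62 = 7.56
  upper = 2 × 8.09 − 7.57 = 8.61

(7.56, 8.61)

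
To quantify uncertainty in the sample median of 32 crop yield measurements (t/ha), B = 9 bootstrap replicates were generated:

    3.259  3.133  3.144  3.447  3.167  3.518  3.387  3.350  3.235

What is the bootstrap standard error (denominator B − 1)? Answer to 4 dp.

SE* = 0.1390

Bootstrap SE is the standard deviation of the 9 replicate medians.
Mean of replicates: (3.259 + 3.133 + 3.144 + 3.447 + 3.167 + 3.518 + 3.387 + 3.350 + 3.235) / 9 = 29.64000 / 9 = 3.29333
Sum of squared deviations: (−0.03433)² + (−0.16033)² + (−0.14933)² + (+0.15367)² + (−0.12633)² + (+0.22467)² + (+0.09367)² + (+0.05667)² + (−0.05833)² = 0.15462
Variance = 0.15462 / 8 = 0.01933
SE* = √0.01933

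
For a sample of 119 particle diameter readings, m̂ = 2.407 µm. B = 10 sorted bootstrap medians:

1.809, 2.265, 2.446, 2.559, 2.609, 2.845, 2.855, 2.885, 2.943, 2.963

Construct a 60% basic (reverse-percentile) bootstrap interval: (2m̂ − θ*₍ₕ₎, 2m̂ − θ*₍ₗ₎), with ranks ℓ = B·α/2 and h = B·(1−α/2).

(1.929, 2.549)

Percentile endpoints at ranks 2 and 8: θ*₍2₎ = 2.265, θ*₍8₎ = 2.885.
Basic interval reflects these around m̂:
  lower = 2 × 2.407 − 2.885 = 1.929
  upper = 2 × 2.407 − 2.265 = 2.549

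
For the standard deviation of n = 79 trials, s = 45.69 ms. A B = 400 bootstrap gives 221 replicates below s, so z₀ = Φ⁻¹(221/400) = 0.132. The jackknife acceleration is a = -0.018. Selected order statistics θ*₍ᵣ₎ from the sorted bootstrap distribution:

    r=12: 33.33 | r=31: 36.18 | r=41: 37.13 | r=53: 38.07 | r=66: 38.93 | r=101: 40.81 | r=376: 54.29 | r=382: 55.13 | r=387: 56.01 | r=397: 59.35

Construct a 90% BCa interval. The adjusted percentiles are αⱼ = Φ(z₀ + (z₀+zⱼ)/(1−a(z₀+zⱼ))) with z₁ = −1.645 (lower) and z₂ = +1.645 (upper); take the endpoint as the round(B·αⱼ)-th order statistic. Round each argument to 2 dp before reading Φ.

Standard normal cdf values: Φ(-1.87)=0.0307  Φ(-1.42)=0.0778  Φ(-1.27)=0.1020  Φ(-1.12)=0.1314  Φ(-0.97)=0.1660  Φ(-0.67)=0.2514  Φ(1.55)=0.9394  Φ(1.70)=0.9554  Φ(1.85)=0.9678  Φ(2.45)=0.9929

(36.18, 56.01)

Lower: z₀ + z₁ = 0.132 + (-1.645) = -1.513; 1 − a(z₀+z₁) = 1 − (-0.018)(-1.513) = 0.9728; argument = 0.132 + (-1.513)/0.9728 = -1.4234 → -1.42.
α₁ = Φ(-1.42) = 0.0778; rank = round(400 × 0.0778) = 31; θ*₍31₎ = 36.18.
Upper: z₀ + z₂ = 1.777; 1 − a(z₀+z₂) = 1.0320; argument = 1.8539 → 1.85; α₂ = 0.9678; rank = 387; θ*₍387₎ = 56.01.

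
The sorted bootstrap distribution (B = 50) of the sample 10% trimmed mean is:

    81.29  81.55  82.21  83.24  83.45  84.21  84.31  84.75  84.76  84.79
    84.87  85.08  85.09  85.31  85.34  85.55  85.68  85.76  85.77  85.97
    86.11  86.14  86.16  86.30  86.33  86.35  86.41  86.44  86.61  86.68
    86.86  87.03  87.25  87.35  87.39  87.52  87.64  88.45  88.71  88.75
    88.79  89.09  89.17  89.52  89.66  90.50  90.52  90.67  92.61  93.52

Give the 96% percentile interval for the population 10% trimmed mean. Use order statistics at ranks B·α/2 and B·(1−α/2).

α = 0.04; lower rank = 50 × 0.020 = 1; upper rank = 50 × 0.980 = 49.
The 1st smallest replicate is 81.29; the 49th is 92.61.

(81.29, 92.61)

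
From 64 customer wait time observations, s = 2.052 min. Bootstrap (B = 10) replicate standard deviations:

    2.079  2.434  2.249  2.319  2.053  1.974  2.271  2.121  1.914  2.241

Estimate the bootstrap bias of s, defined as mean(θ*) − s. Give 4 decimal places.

bias = +0.1135

mean(θ*) = (2.079 + 2.434 + 2.249 + 2.319 + 2.053 + 1.974 + 2.271 + 2.121 + 1.914 + 2.241) / 10 = 2.16550
bias = 2.16550 − 2.052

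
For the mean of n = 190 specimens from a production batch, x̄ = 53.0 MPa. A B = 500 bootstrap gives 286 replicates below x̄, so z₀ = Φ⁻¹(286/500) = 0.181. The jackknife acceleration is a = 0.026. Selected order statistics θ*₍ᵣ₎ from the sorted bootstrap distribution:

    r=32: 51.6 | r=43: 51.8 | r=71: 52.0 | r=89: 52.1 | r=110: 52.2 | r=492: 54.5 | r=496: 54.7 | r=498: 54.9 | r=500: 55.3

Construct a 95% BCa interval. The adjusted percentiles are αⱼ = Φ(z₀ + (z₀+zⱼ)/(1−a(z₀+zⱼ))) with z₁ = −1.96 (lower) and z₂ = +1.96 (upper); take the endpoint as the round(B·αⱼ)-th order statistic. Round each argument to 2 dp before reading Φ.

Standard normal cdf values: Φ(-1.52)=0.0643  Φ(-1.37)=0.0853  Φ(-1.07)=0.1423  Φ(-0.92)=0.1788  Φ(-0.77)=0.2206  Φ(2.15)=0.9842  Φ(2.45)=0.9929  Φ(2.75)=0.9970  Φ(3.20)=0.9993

Lower: z₀ + z₁ = 0.181 + (-1.960) = -1.779; 1 − a(z₀+z₁) = 1 − (0.026)(-1.779) = 1.0463; argument = 0.181 + (-1.779)/1.0463 = -1.5194 → -1.52.
α₁ = Φ(-1.52) = 0.0643; rank = round(500 × 0.0643) = 32; θ*₍32₎ = 51.6.
Upper: z₀ + z₂ = 2.141; 1 − a(z₀+z₂) = 0.9443; argument = 2.4482 → 2.45; α₂ = 0.9929; rank = 496; θ*₍496₎ = 54.7.

(51.6, 54.7)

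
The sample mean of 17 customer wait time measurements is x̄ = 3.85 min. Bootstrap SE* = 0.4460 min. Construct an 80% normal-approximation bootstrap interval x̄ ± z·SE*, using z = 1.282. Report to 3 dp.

(3.278, 4.422)

Margin = 1.282 × 0.4460 = 0.5718
Interval: 3.85 ± 0.5718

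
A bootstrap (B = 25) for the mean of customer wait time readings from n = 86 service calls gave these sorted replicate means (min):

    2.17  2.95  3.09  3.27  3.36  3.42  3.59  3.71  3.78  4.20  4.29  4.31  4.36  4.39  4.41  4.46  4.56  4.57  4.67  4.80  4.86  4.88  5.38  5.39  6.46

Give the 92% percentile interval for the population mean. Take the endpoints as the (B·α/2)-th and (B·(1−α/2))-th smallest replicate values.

α = 0.08; lower rank = 25 × 0.040 = 1; upper rank = 25 × 0.960 = 24.
The 1st smallest replicate is 2.17; the 24th is 5.39.

(2.17, 5.39)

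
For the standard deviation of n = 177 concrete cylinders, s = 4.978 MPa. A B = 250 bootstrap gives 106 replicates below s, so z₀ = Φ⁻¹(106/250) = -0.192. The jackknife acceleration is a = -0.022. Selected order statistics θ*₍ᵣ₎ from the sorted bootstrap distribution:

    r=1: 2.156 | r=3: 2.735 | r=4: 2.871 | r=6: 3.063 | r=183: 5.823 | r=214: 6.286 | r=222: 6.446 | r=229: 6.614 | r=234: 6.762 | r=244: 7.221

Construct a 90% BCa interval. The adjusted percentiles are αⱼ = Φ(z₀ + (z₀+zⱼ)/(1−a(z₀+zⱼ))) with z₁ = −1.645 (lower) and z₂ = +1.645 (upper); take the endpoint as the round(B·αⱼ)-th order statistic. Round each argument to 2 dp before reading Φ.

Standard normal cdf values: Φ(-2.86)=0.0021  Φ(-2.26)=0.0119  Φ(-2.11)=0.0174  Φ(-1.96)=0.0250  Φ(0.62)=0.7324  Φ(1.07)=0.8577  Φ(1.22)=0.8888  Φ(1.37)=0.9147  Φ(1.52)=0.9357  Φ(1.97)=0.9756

Lower: z₀ + z₁ = -0.192 + (-1.645) = -1.837; 1 − a(z₀+z₁) = 1 − (-0.022)(-1.837) = 0.9596; argument = -0.192 + (-1.837)/0.9596 = -2.1064 → -2.11.
α₁ = Φ(-2.11) = 0.0174; rank = round(250 × 0.0174) = 4; θ*₍4₎ = 2.871.
Upper: z₀ + z₂ = 1.453; 1 − a(z₀+z₂) = 1.0320; argument = 1.2160 → 1.22; α₂ = 0.8888; rank = 222; θ*₍222₎ = 6.446.

(2.871, 6.446)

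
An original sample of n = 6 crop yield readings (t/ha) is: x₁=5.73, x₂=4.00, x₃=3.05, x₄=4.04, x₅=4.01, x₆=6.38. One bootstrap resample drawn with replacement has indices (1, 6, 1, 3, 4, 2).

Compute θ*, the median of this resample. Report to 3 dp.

Resample values: 5.73, 6.38, 5.73, 3.05, 4.04, 4.00.
Sorted: 3.05, 4.00, 4.04, 5.73, 5.73, 6.38
Median = average of the two middle values = 4.885

θ* = 4.885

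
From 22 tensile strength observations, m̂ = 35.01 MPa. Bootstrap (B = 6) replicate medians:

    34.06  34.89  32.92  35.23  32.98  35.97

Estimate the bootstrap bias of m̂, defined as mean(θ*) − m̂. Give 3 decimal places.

bias = −0.668

mean(θ*) = (34.06 + 34.89 + 32.92 + 35.23 + 32.98 + 35.97) / 6 = 34.3417
bias = 34.3417 − 35.01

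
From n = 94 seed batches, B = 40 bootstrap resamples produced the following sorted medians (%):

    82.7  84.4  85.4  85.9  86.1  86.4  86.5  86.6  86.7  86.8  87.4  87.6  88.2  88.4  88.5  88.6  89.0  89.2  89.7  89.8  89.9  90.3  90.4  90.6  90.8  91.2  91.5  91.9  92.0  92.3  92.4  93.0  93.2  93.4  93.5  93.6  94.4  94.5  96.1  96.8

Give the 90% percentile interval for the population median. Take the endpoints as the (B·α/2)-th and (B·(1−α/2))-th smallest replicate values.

α = 0.10; lower rank = 40 × 0.050 = 2; upper rank = 40 × 0.950 = 38.
The 2nd smallest replicate is 84.4; the 38th is 94.5.

(84.4, 94.5)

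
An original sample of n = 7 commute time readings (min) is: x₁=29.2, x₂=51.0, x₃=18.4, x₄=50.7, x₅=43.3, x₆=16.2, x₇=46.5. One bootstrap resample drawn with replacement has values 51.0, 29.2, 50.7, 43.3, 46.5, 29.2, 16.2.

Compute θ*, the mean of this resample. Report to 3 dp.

Mean = (51.0 + 29.2 + 50.7 + 43.3 + 46.5 + 29.2 + 16.2) / 7 = 266.10 / 7 = 38.014

θ* = 38.014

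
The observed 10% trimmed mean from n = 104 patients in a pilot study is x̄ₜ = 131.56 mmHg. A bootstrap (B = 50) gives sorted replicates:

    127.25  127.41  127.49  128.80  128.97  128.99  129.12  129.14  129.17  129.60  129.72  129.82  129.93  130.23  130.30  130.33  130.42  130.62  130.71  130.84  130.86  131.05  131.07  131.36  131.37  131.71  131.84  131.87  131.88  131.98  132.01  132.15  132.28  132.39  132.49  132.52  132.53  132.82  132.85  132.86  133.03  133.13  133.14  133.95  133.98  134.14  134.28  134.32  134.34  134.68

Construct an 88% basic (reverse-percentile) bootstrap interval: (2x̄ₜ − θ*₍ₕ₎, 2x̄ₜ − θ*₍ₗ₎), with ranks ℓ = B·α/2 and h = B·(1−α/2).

(128.84, 135.63)

Percentile endpoints at ranks 3 and 47: θ*₍3₎ = 127.49, θ*₍47₎ = 134.28.
Basic interval reflects these around x̄ₜ:
  lower = 2 × 131.56 − 134.28 = 128.84
  upper = 2 × 131.56 − 127.49 = 135.63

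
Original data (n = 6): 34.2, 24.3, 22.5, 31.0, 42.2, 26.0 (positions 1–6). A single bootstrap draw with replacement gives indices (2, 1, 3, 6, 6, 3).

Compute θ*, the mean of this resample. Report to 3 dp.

Resample values: 24.3, 34.2, 22.5, 26.0, 26.0, 22.5.
Mean = (24.3 + 34.2 + 22.5 + 26.0 + 26.0 + 22.5) / 6 = 155.50 / 6 = 25.917

θ* = 25.917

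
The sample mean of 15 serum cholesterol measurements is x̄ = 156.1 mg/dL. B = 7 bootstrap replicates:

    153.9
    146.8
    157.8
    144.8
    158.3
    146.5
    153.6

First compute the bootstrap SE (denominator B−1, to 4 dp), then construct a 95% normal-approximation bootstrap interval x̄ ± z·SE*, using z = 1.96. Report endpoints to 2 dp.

(145.13, 167.07)

Mean of replicates = 151.6714; sum of squared deviations = 187.8743; SE* = √(187.8743/6) = 5.5957
Margin = 1.96 × 5.5957 = 10.968
Interval: 156.1 ± 10.968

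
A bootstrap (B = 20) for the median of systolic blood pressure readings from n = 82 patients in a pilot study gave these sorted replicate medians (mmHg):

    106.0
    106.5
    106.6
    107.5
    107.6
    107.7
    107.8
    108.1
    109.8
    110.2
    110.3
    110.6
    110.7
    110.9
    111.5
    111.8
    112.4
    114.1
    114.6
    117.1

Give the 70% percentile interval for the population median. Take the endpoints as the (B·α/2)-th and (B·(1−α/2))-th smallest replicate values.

(106.6, 112.4)

α = 0.30; lower rank = 20 × 0.150 = 3; upper rank = 20 × 0.850 = 17.
The 3rd smallest replicate is 106.6; the 17th is 112.4.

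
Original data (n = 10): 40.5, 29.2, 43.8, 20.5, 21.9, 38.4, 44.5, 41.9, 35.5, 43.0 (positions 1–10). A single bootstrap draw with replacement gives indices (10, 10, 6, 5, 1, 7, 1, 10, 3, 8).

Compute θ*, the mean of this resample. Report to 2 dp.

Resample values: 43.0, 43.0, 38.4, 21.9, 40.5, 44.5, 40.5, 43.0, 43.8, 41.9.
Mean = (43.0 + 43.0 + 38.4 + 21.9 + 40.5 + 44.5 + 40.5 + 43.0 + 43.8 + 41.9) / 10 = 400.50 / 10 = 40.05

θ* = 40.05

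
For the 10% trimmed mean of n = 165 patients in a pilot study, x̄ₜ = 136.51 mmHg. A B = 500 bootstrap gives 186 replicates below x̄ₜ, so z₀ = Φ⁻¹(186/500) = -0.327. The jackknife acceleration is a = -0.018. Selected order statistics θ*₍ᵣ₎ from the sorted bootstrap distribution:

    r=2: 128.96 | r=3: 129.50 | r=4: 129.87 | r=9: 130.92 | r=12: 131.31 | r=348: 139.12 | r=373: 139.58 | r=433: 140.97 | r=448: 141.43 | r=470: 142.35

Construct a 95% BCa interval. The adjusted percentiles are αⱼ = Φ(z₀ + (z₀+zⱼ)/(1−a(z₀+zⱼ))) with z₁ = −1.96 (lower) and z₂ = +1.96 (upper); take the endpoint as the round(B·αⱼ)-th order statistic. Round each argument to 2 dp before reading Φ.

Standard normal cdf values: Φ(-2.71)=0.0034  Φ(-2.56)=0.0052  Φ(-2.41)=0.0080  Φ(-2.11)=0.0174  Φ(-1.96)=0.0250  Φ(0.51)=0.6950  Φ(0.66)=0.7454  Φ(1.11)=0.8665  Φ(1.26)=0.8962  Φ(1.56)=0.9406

Lower: z₀ + z₁ = -0.327 + (-1.960) = -2.287; 1 − a(z₀+z₁) = 1 − (-0.018)(-2.287) = 0.9588; argument = -0.327 + (-2.287)/0.9588 = -2.7122 → -2.71.
α₁ = Φ(-2.71) = 0.0034; rank = round(500 × 0.0034) = 2; θ*₍2₎ = 128.96.
Upper: z₀ + z₂ = 1.633; 1 − a(z₀+z₂) = 1.0294; argument = 1.2594 → 1.26; α₂ = 0.8962; rank = 448; θ*₍448₎ = 141.43.

(128.96, 141.43)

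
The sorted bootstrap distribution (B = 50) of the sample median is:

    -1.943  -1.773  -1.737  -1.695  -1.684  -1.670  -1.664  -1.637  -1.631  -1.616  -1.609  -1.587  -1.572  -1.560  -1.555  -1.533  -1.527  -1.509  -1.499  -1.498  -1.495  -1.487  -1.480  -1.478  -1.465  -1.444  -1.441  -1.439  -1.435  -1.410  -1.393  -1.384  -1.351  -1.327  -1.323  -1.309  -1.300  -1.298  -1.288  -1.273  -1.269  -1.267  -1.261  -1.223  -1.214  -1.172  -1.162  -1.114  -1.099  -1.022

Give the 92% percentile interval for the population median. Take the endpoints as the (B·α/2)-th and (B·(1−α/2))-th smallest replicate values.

α = 0.08; lower rank = 50 × 0.040 = 2; upper rank = 50 × 0.960 = 48.
The 2nd smallest replicate is -1.773; the 48th is -1.114.

(-1.773, -1.114)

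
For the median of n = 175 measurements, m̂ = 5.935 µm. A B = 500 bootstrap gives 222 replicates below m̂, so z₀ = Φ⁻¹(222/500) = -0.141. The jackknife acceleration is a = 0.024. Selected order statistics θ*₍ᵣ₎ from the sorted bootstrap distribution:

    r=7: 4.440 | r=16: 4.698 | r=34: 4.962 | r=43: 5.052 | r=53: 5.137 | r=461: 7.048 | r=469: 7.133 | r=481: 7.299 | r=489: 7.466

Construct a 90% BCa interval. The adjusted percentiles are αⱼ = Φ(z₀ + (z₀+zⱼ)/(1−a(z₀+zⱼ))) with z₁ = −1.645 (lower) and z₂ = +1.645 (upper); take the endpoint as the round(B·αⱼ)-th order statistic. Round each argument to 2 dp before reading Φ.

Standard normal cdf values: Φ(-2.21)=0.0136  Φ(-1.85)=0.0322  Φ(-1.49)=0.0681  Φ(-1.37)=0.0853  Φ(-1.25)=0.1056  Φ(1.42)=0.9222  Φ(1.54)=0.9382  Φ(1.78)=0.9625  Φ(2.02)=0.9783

(4.698, 7.048)

Lower: z₀ + z₁ = -0.141 + (-1.645) = -1.786; 1 − a(z₀+z₁) = 1 − (0.024)(-1.786) = 1.0429; argument = -0.141 + (-1.786)/1.0429 = -1.8536 → -1.85.
α₁ = Φ(-1.85) = 0.0322; rank = round(500 × 0.0322) = 16; θ*₍16₎ = 4.698.
Upper: z₀ + z₂ = 1.504; 1 − a(z₀+z₂) = 0.9639; argument = 1.4193 → 1.42; α₂ = 0.9222; rank = 461; θ*₍461₎ = 7.048.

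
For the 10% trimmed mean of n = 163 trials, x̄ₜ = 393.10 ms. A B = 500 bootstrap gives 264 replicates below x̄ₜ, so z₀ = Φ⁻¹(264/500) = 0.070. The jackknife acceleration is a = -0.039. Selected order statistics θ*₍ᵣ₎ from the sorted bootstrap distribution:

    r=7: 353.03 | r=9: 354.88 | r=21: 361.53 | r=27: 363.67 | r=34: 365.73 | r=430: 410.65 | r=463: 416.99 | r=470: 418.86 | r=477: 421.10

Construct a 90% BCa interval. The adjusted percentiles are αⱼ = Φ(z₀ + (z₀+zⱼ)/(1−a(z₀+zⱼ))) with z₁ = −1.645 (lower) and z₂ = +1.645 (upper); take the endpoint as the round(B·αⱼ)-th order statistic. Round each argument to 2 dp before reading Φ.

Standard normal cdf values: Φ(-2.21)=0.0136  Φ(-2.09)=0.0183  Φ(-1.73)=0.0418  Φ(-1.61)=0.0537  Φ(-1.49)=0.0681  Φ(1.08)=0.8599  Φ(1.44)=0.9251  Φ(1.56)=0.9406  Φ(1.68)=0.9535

(363.67, 421.10)

Lower: z₀ + z₁ = 0.070 + (-1.645) = -1.575; 1 − a(z₀+z₁) = 1 − (-0.039)(-1.575) = 0.9386; argument = 0.070 + (-1.575)/0.9386 = -1.6081 → -1.61.
α₁ = Φ(-1.61) = 0.0537; rank = round(500 × 0.0537) = 27; θ*₍27₎ = 363.67.
Upper: z₀ + z₂ = 1.715; 1 − a(z₀+z₂) = 1.0669; argument = 1.6775 → 1.68; α₂ = 0.9535; rank = 477; θ*₍477₎ = 421.10.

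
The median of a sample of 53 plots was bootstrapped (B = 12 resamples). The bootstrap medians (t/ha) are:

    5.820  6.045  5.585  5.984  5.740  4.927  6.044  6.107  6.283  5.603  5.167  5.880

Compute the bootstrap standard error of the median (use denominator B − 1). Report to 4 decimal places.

Bootstrap SE is the standard deviation of the 12 replicate medians.
Mean of replicates: (5.820 + 6.045 + 5.585 + 5.984 + 5.740 + 4.927 + 6.044 + 6.107 + 6.283 + 5.603 + 5.167 + 5.880) / 12 = 69.18500 / 12 = 5.76542
Sum of squared deviations: (+0.05458)² + (+0.27958)² + (−0.18042)² + (+0.21858)² + (−0.02542)² + (−0.83842)² + (+0.27858)² + (+0.34158)² + (+0.51758)² + (−0.16242)² + (−0.59842)² + (+0.11458)² = 1.72485
Variance = 1.72485 / 11 = 0.15680
SE* = √0.15680

SE* = 0.3960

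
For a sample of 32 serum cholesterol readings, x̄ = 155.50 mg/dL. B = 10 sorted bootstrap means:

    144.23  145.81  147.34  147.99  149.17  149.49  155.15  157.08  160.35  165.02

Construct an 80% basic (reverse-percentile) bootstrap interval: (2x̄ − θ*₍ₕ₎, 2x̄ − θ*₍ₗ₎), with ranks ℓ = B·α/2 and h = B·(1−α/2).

Percentile endpoints at ranks 1 and 9: θ*₍1₎ = 144.23, θ*₍9₎ = 160.35.
Basic interval reflects these around x̄:
  lower = 2 × 155.50 − 160.35 = 150.65
  upper = 2 × 155.50 − 144.23 = 166.77

(150.65, 166.77)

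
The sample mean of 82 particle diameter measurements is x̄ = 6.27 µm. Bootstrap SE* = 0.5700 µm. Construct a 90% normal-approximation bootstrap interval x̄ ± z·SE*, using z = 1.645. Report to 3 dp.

Margin = 1.645 × 0.5700 = 0.9376
Interval: 6.27 ± 0.9376

(5.332, 7.208)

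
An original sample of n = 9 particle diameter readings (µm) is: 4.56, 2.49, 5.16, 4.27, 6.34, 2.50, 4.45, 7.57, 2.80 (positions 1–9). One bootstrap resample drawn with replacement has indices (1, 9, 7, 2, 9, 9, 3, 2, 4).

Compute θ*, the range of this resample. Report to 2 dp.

Resample values: 4.56, 2.80, 4.45, 2.49, 2.80, 2.80, 5.16, 2.49, 4.27.
Range = 5.16 − 2.49 = 2.67

θ* = 2.67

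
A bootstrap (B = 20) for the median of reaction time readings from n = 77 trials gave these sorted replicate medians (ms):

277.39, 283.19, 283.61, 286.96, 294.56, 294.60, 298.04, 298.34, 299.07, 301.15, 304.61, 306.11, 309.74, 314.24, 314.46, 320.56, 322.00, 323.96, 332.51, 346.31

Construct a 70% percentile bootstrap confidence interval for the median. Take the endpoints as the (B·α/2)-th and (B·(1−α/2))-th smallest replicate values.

α = 0.30; lower rank = 20 × 0.150 = 3; upper rank = 20 × 0.850 = 17.
The 3rd smallest replicate is 283.61; the 17th is 322.00.

(283.61, 322.00)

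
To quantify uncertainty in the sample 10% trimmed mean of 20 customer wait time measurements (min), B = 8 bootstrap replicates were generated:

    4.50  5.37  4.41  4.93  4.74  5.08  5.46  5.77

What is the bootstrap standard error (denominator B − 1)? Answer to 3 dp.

SE* = 0.480

Bootstrap SE is the standard deviation of the 8 replicate 10% trimmed means.
Mean of replicates: (4.50 + 5.37 + 4.41 + 4.93 + 4.74 + 5.08 + 5.46 + 5.77) / 8 = 40.2600 / 8 = 5.0325
Sum of squared deviations: (−0.5325)² + (+0.3375)² + (−0.6225)² + (−0.1025)² + (−0.2925)² + (+0.0475)² + (+0.4275)² + (+0.7375)² = 1.6099
Variance = 1.6099 / 7 = 0.2300
SE* = √0.2300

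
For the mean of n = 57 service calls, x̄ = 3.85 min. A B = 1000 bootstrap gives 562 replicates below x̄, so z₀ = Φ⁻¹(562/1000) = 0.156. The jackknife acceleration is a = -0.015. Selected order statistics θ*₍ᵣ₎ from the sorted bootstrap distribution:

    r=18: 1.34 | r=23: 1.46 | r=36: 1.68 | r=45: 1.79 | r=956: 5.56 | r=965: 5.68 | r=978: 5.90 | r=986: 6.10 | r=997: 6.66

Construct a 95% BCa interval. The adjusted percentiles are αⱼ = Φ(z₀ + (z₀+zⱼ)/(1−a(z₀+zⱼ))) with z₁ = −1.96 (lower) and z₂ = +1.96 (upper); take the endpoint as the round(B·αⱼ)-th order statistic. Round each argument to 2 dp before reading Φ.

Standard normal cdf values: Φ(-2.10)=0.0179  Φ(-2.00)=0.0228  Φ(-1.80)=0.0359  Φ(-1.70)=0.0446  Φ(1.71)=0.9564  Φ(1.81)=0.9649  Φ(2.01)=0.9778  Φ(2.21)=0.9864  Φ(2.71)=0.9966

(1.79, 6.10)

Lower: z₀ + z₁ = 0.156 + (-1.960) = -1.804; 1 − a(z₀+z₁) = 1 − (-0.015)(-1.804) = 0.9729; argument = 0.156 + (-1.804)/0.9729 = -1.6982 → -1.70.
α₁ = Φ(-1.70) = 0.0446; rank = round(1000 × 0.0446) = 45; θ*₍45₎ = 1.79.
Upper: z₀ + z₂ = 2.116; 1 − a(z₀+z₂) = 1.0317; argument = 2.2069 → 2.21; α₂ = 0.9864; rank = 986; θ*₍986₎ = 6.10.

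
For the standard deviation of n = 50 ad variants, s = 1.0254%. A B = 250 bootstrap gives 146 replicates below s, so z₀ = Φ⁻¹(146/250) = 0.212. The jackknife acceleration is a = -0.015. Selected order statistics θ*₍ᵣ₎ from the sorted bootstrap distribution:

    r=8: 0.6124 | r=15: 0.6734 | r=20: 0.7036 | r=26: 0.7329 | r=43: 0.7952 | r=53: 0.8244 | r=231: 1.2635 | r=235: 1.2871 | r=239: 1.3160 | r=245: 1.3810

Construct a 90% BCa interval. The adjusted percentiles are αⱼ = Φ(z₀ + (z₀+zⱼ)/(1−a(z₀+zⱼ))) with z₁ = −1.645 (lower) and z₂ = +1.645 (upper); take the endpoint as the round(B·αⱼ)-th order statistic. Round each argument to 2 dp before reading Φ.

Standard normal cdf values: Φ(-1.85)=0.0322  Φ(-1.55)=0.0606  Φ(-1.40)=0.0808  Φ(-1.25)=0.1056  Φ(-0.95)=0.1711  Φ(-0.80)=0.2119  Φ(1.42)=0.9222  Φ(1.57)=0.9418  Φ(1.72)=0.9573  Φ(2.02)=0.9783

(0.7329, 1.3810)

Lower: z₀ + z₁ = 0.212 + (-1.645) = -1.433; 1 − a(z₀+z₁) = 1 − (-0.015)(-1.433) = 0.9785; argument = 0.212 + (-1.433)/0.9785 = -1.2525 → -1.25.
α₁ = Φ(-1.25) = 0.1056; rank = round(250 × 0.1056) = 26; θ*₍26₎ = 0.7329.
Upper: z₀ + z₂ = 1.857; 1 − a(z₀+z₂) = 1.0279; argument = 2.0187 → 2.02; α₂ = 0.9783; rank = 245; θ*₍245₎ = 1.3810.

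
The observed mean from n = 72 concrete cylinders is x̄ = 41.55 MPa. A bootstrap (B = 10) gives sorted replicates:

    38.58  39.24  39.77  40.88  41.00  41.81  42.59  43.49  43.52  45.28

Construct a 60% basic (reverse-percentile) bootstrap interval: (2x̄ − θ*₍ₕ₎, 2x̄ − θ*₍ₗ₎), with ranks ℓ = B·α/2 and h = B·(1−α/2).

(39.61, 43.86)

Percentile endpoints at ranks 2 and 8: θ*₍2₎ = 39.24, θ*₍8₎ = 43.49.
Basic interval reflects these around x̄:
  lower = 2 × 41.55 − 43.49 = 39.61
  upper = 2 × 41.55 − 39.24 = 43.86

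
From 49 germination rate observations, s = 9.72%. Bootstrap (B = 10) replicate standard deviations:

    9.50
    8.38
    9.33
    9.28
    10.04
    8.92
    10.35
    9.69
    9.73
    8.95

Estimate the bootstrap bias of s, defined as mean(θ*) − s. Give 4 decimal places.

mean(θ*) = (9.50 + 8.38 + 9.33 + 9.28 + 10.04 + 8.92 + 10.35 + 9.69 + 9.73 + 8.95) / 10 = 9.41700
bias = 9.41700 − 9.72

bias = −0.3030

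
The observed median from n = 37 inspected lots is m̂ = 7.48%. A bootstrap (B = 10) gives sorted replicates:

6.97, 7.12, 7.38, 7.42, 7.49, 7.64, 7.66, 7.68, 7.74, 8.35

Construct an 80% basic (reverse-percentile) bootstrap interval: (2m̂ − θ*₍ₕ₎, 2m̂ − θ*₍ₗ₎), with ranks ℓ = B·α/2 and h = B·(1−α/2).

Percentile endpoints at ranks 1 and 9: θ*₍1₎ = 6.97, θ*₍9₎ = 7.74.
Basic interval reflects these around m̂:
  lower = 2 × 7.48 − 7.74 = 7.22
  upper = 2 × 7.48 − 6.97 = 7.99

(7.22, 7.99)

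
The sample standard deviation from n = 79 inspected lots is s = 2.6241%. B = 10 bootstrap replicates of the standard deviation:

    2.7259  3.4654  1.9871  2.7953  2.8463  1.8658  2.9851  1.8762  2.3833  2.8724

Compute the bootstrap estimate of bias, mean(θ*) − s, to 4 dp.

mean(θ*) = (2.7259 + 3.4654 + 1.9871 + 2.7953 + 2.8463 + 1.8658 + 2.9851 + 1.8762 + 2.3833 + 2.8724) / 10 = 2.58028
bias = 2.58028 − 2.6241

bias = −0.0438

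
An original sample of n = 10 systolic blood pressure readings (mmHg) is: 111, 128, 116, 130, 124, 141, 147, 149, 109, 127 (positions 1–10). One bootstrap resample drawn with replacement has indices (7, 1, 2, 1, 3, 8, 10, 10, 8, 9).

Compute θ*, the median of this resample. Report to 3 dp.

θ* = 127.000

Resample values: 147, 111, 128, 111, 116, 149, 127, 127, 149, 109.
Sorted: 109, 111, 111, 116, 127, 127, 128, 147, 149, 149
Median = average of the two middle values = 127.000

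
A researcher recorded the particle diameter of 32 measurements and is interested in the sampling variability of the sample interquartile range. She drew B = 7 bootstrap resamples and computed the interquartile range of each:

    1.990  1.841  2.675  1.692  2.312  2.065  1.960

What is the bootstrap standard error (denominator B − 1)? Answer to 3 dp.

SE* = 0.326

Bootstrap SE is the standard deviation of the 7 replicate interquartile ranges.
Mean of replicates: (1.990 + 1.841 + 2.675 + 1.692 + 2.312 + 2.065 + 1.960) / 7 = 14.5350 / 7 = 2.0764
Sum of squared deviations: (−0.0864)² + (−0.2354)² + (+0.5986)² + (−0.3844)² + (+0.2356)² + (−0.0114)² + (−0.1164)² = 0.6381
Variance = 0.6381 / 6 = 0.1064
SE* = √0.1064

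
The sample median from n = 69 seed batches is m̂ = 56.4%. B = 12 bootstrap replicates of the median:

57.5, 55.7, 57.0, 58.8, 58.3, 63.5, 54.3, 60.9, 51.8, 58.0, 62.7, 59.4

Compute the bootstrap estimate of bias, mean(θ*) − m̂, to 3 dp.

mean(θ*) = (57.5 + 55.7 + 57.0 + 58.8 + 58.3 + 63.5 + 54.3 + 60.9 + 51.8 + 58.0 + 62.7 + 59.4) / 12 = 58.1583
bias = 58.1583 − 56.4

bias = +1.758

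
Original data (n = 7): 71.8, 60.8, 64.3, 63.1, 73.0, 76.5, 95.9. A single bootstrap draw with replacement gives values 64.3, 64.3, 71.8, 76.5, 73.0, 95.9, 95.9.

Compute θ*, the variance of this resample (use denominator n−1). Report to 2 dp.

Mean = 77.3857; sum of squared deviations = 1079.2486
s² = 1079.2486 / 6 = 179.8748

θ* = 179.87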